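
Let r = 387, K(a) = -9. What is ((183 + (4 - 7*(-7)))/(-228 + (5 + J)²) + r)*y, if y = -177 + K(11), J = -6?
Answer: -16296018/227 ≈ -71789.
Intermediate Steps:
y = -186 (y = -177 - 9 = -186)
((183 + (4 - 7*(-7)))/(-228 + (5 + J)²) + r)*y = ((183 + (4 - 7*(-7)))/(-228 + (5 - 6)²) + 387)*(-186) = ((183 + (4 + 49))/(-228 + (-1)²) + 387)*(-186) = ((183 + 53)/(-228 + 1) + 387)*(-186) = (236/(-227) + 387)*(-186) = (236*(-1/227) + 387)*(-186) = (-236/227 + 387)*(-186) = (87613/227)*(-186) = -16296018/227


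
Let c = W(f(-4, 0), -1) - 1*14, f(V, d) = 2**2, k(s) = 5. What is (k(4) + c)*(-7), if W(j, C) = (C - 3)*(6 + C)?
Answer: 203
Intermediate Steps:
f(V, d) = 4
W(j, C) = (-3 + C)*(6 + C)
c = -34 (c = (-18 + (-1)**2 + 3*(-1)) - 1*14 = (-18 + 1 - 3) - 14 = -20 - 14 = -34)
(k(4) + c)*(-7) = (5 - 34)*(-7) = -29*(-7) = 203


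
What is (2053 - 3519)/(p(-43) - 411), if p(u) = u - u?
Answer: 1466/411 ≈ 3.5669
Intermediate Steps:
p(u) = 0
(2053 - 3519)/(p(-43) - 411) = (2053 - 3519)/(0 - 411) = -1466/(-411) = -1466*(-1/411) = 1466/411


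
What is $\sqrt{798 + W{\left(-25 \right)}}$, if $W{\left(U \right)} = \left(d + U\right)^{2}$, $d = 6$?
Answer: $\sqrt{1159} \approx 34.044$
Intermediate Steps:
$W{\left(U \right)} = \left(6 + U\right)^{2}$
$\sqrt{798 + W{\left(-25 \right)}} = \sqrt{798 + \left(6 - 25\right)^{2}} = \sqrt{798 + \left(-19\right)^{2}} = \sqrt{798 + 361} = \sqrt{1159}$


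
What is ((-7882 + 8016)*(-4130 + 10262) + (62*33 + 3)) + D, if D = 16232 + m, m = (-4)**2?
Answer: 839985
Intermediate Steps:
m = 16
D = 16248 (D = 16232 + 16 = 16248)
((-7882 + 8016)*(-4130 + 10262) + (62*33 + 3)) + D = ((-7882 + 8016)*(-4130 + 10262) + (62*33 + 3)) + 16248 = (134*6132 + (2046 + 3)) + 16248 = (821688 + 2049) + 16248 = 823737 + 16248 = 839985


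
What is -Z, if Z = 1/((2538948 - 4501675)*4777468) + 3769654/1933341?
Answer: -35347538295397195003/18128678397424603476 ≈ -1.9498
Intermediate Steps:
Z = 35347538295397195003/18128678397424603476 (Z = (1/4777468)/(-1962727) + 3769654*(1/1933341) = -1/1962727*1/4777468 + 3769654/1933341 = -1/9376865435236 + 3769654/1933341 = 35347538295397195003/18128678397424603476 ≈ 1.9498)
-Z = -1*35347538295397195003/18128678397424603476 = -35347538295397195003/18128678397424603476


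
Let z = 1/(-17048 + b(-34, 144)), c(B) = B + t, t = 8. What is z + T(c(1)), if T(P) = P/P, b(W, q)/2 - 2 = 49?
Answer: 16945/16946 ≈ 0.99994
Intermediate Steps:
b(W, q) = 102 (b(W, q) = 4 + 2*49 = 4 + 98 = 102)
c(B) = 8 + B (c(B) = B + 8 = 8 + B)
z = -1/16946 (z = 1/(-17048 + 102) = 1/(-16946) = -1/16946 ≈ -5.9011e-5)
T(P) = 1
z + T(c(1)) = -1/16946 + 1 = 16945/16946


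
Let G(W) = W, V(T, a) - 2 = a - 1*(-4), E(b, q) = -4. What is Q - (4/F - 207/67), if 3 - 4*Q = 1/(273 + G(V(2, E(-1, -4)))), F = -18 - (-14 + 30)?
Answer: 1239209/313225 ≈ 3.9563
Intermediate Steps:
F = -34 (F = -18 - 1*16 = -18 - 16 = -34)
V(T, a) = 6 + a (V(T, a) = 2 + (a - 1*(-4)) = 2 + (a + 4) = 2 + (4 + a) = 6 + a)
Q = 206/275 (Q = ¾ - 1/(4*(273 + (6 - 4))) = ¾ - 1/(4*(273 + 2)) = ¾ - ¼/275 = ¾ - ¼*1/275 = ¾ - 1/1100 = 206/275 ≈ 0.74909)
Q - (4/F - 207/67) = 206/275 - (4/(-34) - 207/67) = 206/275 - (4*(-1/34) - 207*1/67) = 206/275 - (-2/17 - 207/67) = 206/275 - 1*(-3653/1139) = 206/275 + 3653/1139 = 1239209/313225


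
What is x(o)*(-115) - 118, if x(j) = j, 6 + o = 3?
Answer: 227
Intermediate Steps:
o = -3 (o = -6 + 3 = -3)
x(o)*(-115) - 118 = -3*(-115) - 118 = 345 - 118 = 227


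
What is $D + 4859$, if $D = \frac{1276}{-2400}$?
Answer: $\frac{2915081}{600} \approx 4858.5$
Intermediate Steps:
$D = - \frac{319}{600}$ ($D = 1276 \left(- \frac{1}{2400}\right) = - \frac{319}{600} \approx -0.53167$)
$D + 4859 = - \frac{319}{600} + 4859 = \frac{2915081}{600}$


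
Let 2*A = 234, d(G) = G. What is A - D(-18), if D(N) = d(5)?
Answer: 112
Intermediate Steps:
D(N) = 5
A = 117 (A = (1/2)*234 = 117)
A - D(-18) = 117 - 1*5 = 117 - 5 = 112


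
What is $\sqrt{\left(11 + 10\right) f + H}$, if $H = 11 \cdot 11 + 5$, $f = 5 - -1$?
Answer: $6 \sqrt{7} \approx 15.875$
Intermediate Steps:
$f = 6$ ($f = 5 + 1 = 6$)
$H = 126$ ($H = 121 + 5 = 126$)
$\sqrt{\left(11 + 10\right) f + H} = \sqrt{\left(11 + 10\right) 6 + 126} = \sqrt{21 \cdot 6 + 126} = \sqrt{126 + 126} = \sqrt{252} = 6 \sqrt{7}$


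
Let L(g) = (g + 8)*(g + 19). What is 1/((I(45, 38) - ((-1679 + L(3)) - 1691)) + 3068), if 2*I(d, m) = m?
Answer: 1/6215 ≈ 0.00016090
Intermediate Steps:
L(g) = (8 + g)*(19 + g)
I(d, m) = m/2
1/((I(45, 38) - ((-1679 + L(3)) - 1691)) + 3068) = 1/(((½)*38 - ((-1679 + (152 + 3² + 27*3)) - 1691)) + 3068) = 1/((19 - ((-1679 + (152 + 9 + 81)) - 1691)) + 3068) = 1/((19 - ((-1679 + 242) - 1691)) + 3068) = 1/((19 - (-1437 - 1691)) + 3068) = 1/((19 - 1*(-3128)) + 3068) = 1/((19 + 3128) + 3068) = 1/(3147 + 3068) = 1/6215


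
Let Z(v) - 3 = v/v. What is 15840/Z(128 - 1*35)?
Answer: 3960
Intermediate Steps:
Z(v) = 4 (Z(v) = 3 + v/v = 3 + 1 = 4)
15840/Z(128 - 1*35) = 15840/4 = 15840*(1/4) = 3960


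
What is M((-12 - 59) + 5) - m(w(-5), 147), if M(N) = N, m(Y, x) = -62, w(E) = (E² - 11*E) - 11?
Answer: -4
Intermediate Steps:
w(E) = -11 + E² - 11*E
M((-12 - 59) + 5) - m(w(-5), 147) = ((-12 - 59) + 5) - 1*(-62) = (-71 + 5) + 62 = -66 + 62 = -4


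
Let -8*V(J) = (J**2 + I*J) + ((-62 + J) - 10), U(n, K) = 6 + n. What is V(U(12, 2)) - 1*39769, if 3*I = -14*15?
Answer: -158581/4 ≈ -39645.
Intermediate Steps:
I = -70 (I = (-14*15)/3 = (1/3)*(-210) = -70)
V(J) = 9 - J**2/8 + 69*J/8 (V(J) = -((J**2 - 70*J) + ((-62 + J) - 10))/8 = -((J**2 - 70*J) + (-72 + J))/8 = -(-72 + J**2 - 69*J)/8 = 9 - J**2/8 + 69*J/8)
V(U(12, 2)) - 1*39769 = (9 - (6 + 12)**2/8 + 69*(6 + 12)/8) - 1*39769 = (9 - 1/8*18**2 + (69/8)*18) - 39769 = (9 - 1/8*324 + 621/4) - 39769 = (9 - 81/2 + 621/4) - 39769 = 495/4 - 39769 = -158581/4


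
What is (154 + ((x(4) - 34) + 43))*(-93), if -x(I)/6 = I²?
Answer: -6231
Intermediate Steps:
x(I) = -6*I²
(154 + ((x(4) - 34) + 43))*(-93) = (154 + ((-6*4² - 34) + 43))*(-93) = (154 + ((-6*16 - 34) + 43))*(-93) = (154 + ((-96 - 34) + 43))*(-93) = (154 + (-130 + 43))*(-93) = (154 - 87)*(-93) = 67*(-93) = -6231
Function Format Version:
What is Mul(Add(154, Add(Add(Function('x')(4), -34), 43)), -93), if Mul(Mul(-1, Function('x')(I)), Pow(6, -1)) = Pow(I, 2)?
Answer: -6231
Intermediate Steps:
Function('x')(I) = Mul(-6, Pow(I, 2))
Mul(Add(154, Add(Add(Function('x')(4), -34), 43)), -93) = Mul(Add(154, Add(Add(Mul(-6, Pow(4, 2)), -34), 43)), -93) = Mul(Add(154, Add(Add(Mul(-6, 16), -34), 43)), -93) = Mul(Add(154, Add(Add(-96, -34), 43)), -93) = Mul(Add(154, Add(-130, 43)), -93) = Mul(Add(154, -87), -93) = Mul(67, -93) = -6231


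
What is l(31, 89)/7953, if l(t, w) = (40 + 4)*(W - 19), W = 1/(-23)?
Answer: -584/5543 ≈ -0.10536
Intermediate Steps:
W = -1/23 ≈ -0.043478
l(t, w) = -19272/23 (l(t, w) = (40 + 4)*(-1/23 - 19) = 44*(-438/23) = -19272/23)
l(31, 89)/7953 = -19272/23/7953 = -19272/23*1/7953 = -584/5543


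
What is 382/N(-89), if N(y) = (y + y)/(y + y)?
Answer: 382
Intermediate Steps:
N(y) = 1 (N(y) = (2*y)/((2*y)) = (2*y)*(1/(2*y)) = 1)
382/N(-89) = 382/1 = 382*1 = 382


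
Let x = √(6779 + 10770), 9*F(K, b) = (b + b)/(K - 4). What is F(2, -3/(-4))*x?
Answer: -√17549/12 ≈ -11.039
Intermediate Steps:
F(K, b) = 2*b/(9*(-4 + K)) (F(K, b) = ((b + b)/(K - 4))/9 = ((2*b)/(-4 + K))/9 = (2*b/(-4 + K))/9 = 2*b/(9*(-4 + K)))
x = √17549 ≈ 132.47
F(2, -3/(-4))*x = (2*(-3/(-4))/(9*(-4 + 2)))*√17549 = ((2/9)*(-3*(-¼))/(-2))*√17549 = ((2/9)*(¾)*(-½))*√17549 = -√17549/12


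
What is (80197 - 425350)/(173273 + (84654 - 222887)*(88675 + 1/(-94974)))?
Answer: 32780561022/1164156911463715 ≈ 2.8158e-5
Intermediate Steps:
(80197 - 425350)/(173273 + (84654 - 222887)*(88675 + 1/(-94974))) = -345153/(173273 - 138233*(88675 - 1/94974)) = -345153/(173273 - 138233*8421819449/94974) = -345153/(173273 - 1164173367893617/94974) = -345153/(-1164156911463715/94974) = -345153*(-94974/1164156911463715) = 32780561022/1164156911463715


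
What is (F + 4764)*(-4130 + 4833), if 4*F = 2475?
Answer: 15136293/4 ≈ 3.7841e+6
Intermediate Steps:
F = 2475/4 (F = (1/4)*2475 = 2475/4 ≈ 618.75)
(F + 4764)*(-4130 + 4833) = (2475/4 + 4764)*(-4130 + 4833) = (21531/4)*703 = 15136293/4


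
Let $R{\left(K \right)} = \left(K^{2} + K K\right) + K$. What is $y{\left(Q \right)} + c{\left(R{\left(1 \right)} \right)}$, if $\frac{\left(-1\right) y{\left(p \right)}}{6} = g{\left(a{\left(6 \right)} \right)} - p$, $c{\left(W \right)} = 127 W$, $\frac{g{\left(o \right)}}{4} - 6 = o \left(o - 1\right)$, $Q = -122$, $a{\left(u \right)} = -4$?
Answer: $-975$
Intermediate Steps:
$R{\left(K \right)} = K + 2 K^{2}$ ($R{\left(K \right)} = \left(K^{2} + K^{2}\right) + K = 2 K^{2} + K = K + 2 K^{2}$)
$g{\left(o \right)} = 24 + 4 o \left(-1 + o\right)$ ($g{\left(o \right)} = 24 + 4 o \left(o - 1\right) = 24 + 4 o \left(-1 + o\right)$)
$y{\left(p \right)} = -624 + 6 p$ ($y{\left(p \right)} = - 6 \left(\left(24 - -16 + 4 \left(-4\right)^{2}\right) - p\right) = - 6 \left(\left(24 + 16 + 4 \cdot 16\right) - p\right) = - 6 \left(\left(24 + 16 + 64\right) - p\right) = - 6 \left(104 - p\right) = -624 + 6 p$)
$y{\left(Q \right)} + c{\left(R{\left(1 \right)} \right)} = \left(-624 + 6 \left(-122\right)\right) + 127 \cdot 1 \left(1 + 2 \cdot 1\right) = \left(-624 - 732\right) + 127 \cdot 1 \left(1 + 2\right) = -1356 + 127 \cdot 1 \cdot 3 = -1356 + 127 \cdot 3 = -1356 + 381 = -975$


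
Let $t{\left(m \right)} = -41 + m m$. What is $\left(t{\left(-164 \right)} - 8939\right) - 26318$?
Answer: $-8402$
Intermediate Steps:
$t{\left(m \right)} = -41 + m^{2}$
$\left(t{\left(-164 \right)} - 8939\right) - 26318 = \left(\left(-41 + \left(-164\right)^{2}\right) - 8939\right) - 26318 = \left(\left(-41 + 26896\right) - 8939\right) - 26318 = \left(26855 - 8939\right) - 26318 = 17916 - 26318 = -8402$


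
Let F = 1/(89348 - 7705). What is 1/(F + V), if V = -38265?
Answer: -81643/3124069394 ≈ -2.6134e-5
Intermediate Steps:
F = 1/81643 ≈ 1.2248e-5
1/(F + V) = 1/(1/81643 - 38265) = 1/(-3124069394/81643) = -81643/3124069394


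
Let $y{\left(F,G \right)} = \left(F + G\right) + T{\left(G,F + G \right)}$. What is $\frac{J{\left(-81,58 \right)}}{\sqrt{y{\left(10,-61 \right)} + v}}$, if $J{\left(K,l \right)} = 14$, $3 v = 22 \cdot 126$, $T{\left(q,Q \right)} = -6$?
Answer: $\frac{14 \sqrt{3}}{51} \approx 0.47546$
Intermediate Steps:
$v = 924$ ($v = \frac{22 \cdot 126}{3} = \frac{1}{3} \cdot 2772 = 924$)
$y{\left(F,G \right)} = -6 + F + G$ ($y{\left(F,G \right)} = \left(F + G\right) - 6 = -6 + F + G$)
$\frac{J{\left(-81,58 \right)}}{\sqrt{y{\left(10,-61 \right)} + v}} = \frac{14}{\sqrt{\left(-6 + 10 - 61\right) + 924}} = \frac{14}{\sqrt{-57 + 924}} = \frac{14}{\sqrt{867}} = \frac{14}{17 \sqrt{3}} = 14 \frac{\sqrt{3}}{51} = \frac{14 \sqrt{3}}{51}$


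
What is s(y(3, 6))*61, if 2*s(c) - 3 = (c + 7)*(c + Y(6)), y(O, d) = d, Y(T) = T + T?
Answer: 14457/2 ≈ 7228.5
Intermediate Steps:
Y(T) = 2*T
s(c) = 3/2 + (7 + c)*(12 + c)/2 (s(c) = 3/2 + ((c + 7)*(c + 2*6))/2 = 3/2 + ((7 + c)*(c + 12))/2 = 3/2 + ((7 + c)*(12 + c))/2 = 3/2 + (7 + c)*(12 + c)/2)
s(y(3, 6))*61 = (87/2 + (½)*6² + (19/2)*6)*61 = (87/2 + (½)*36 + 57)*61 = (87/2 + 18 + 57)*61 = (237/2)*61 = 14457/2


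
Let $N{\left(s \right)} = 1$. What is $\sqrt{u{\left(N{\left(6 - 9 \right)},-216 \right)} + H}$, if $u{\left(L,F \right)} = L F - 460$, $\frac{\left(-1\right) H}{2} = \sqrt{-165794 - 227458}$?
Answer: $2 \sqrt{-169 - i \sqrt{98313}} \approx 19.349 - 32.41 i$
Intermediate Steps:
$H = - 4 i \sqrt{98313}$ ($H = - 2 \sqrt{-165794 - 227458} = - 2 \sqrt{-393252} = - 2 \cdot 2 i \sqrt{98313} = - 4 i \sqrt{98313} \approx - 1254.2 i$)
$u{\left(L,F \right)} = -460 + F L$ ($u{\left(L,F \right)} = F L - 460 = -460 + F L$)
$\sqrt{u{\left(N{\left(6 - 9 \right)},-216 \right)} + H} = \sqrt{\left(-460 - 216\right) - 4 i \sqrt{98313}} = \sqrt{-676 - 4 i \sqrt{98313}}$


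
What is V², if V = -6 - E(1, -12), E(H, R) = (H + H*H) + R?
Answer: 16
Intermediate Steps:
E(H, R) = H + R + H² (E(H, R) = (H + H²) + R = H + R + H²)
V = 4 (V = -6 - (1 - 12 + 1²) = -6 - (1 - 12 + 1) = -6 - 1*(-10) = -6 + 10 = 4)
V² = 4² = 16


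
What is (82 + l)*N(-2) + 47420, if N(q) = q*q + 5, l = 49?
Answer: 48599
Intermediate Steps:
N(q) = 5 + q**2 (N(q) = q**2 + 5 = 5 + q**2)
(82 + l)*N(-2) + 47420 = (82 + 49)*(5 + (-2)**2) + 47420 = 131*(5 + 4) + 47420 = 131*9 + 47420 = 1179 + 47420 = 48599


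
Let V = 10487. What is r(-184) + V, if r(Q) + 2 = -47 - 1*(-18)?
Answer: 10456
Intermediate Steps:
r(Q) = -31 (r(Q) = -2 + (-47 - 1*(-18)) = -2 + (-47 + 18) = -2 - 29 = -31)
r(-184) + V = -31 + 10487 = 10456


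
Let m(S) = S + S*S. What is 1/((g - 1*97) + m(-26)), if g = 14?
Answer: 1/567 ≈ 0.0017637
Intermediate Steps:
m(S) = S + S²
1/((g - 1*97) + m(-26)) = 1/((14 - 1*97) - 26*(1 - 26)) = 1/((14 - 97) - 26*(-25)) = 1/(-83 + 650) = 1/567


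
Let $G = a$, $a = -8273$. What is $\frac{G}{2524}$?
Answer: $- \frac{8273}{2524} \approx -3.2777$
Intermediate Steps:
$G = -8273$
$\frac{G}{2524} = - \frac{8273}{2524}$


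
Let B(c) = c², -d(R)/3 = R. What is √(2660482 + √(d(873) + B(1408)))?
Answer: √(2660482 + 7*√40405) ≈ 1631.5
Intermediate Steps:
d(R) = -3*R
√(2660482 + √(d(873) + B(1408))) = √(2660482 + √(-3*873 + 1408²)) = √(2660482 + √(-2619 + 1982464)) = √(2660482 + √1979845) = √(2660482 + 7*√40405)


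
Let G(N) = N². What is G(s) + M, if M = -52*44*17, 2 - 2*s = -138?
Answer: -33996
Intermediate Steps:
s = 70 (s = 1 - ½*(-138) = 1 + 69 = 70)
M = -38896 (M = -2288*17 = -38896)
G(s) + M = 70² - 38896 = 4900 - 38896 = -33996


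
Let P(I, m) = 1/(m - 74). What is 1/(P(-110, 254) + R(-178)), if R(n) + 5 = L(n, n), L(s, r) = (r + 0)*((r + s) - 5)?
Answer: 180/11565541 ≈ 1.5563e-5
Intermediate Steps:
P(I, m) = 1/(-74 + m)
L(s, r) = r*(-5 + r + s)
R(n) = -5 + n*(-5 + 2*n) (R(n) = -5 + n*(-5 + n + n) = -5 + n*(-5 + 2*n))
1/(P(-110, 254) + R(-178)) = 1/(1/(-74 + 254) + (-5 - 178*(-5 + 2*(-178)))) = 1/(1/180 + (-5 - 178*(-5 - 356))) = 1/(1/180 + (-5 - 178*(-361))) = 1/(1/180 + (-5 + 64258)) = 1/(1/180 + 64253) = 1/(11565541/180) = 180/11565541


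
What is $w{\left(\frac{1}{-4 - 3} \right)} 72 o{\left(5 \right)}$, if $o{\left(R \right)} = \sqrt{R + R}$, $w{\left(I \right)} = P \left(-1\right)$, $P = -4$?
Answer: $288 \sqrt{10} \approx 910.74$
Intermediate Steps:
$w{\left(I \right)} = 4$ ($w{\left(I \right)} = \left(-4\right) \left(-1\right) = 4$)
$o{\left(R \right)} = \sqrt{2} \sqrt{R}$ ($o{\left(R \right)} = \sqrt{2 R} = \sqrt{2} \sqrt{R}$)
$w{\left(\frac{1}{-4 - 3} \right)} 72 o{\left(5 \right)} = 4 \cdot 72 \sqrt{2} \sqrt{5} = 4 \cdot 72 \sqrt{10} = 288 \sqrt{10}$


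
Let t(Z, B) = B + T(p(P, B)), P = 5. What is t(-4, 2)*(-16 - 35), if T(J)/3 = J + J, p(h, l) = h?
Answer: -1632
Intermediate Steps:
T(J) = 6*J (T(J) = 3*(J + J) = 3*(2*J) = 6*J)
t(Z, B) = 30 + B (t(Z, B) = B + 6*5 = B + 30 = 30 + B)
t(-4, 2)*(-16 - 35) = (30 + 2)*(-16 - 35) = 32*(-51) = -1632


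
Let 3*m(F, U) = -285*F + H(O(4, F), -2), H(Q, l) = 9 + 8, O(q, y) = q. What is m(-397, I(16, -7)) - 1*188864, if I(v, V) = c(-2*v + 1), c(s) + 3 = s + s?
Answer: -453430/3 ≈ -1.5114e+5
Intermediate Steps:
c(s) = -3 + 2*s (c(s) = -3 + (s + s) = -3 + 2*s)
H(Q, l) = 17
I(v, V) = -1 - 4*v (I(v, V) = -3 + 2*(-2*v + 1) = -3 + 2*(1 - 2*v) = -3 + (2 - 4*v) = -1 - 4*v)
m(F, U) = 17/3 - 95*F (m(F, U) = (-285*F + 17)/3 = (17 - 285*F)/3 = 17/3 - 95*F)
m(-397, I(16, -7)) - 1*188864 = (17/3 - 95*(-397)) - 1*188864 = (17/3 + 37715) - 188864 = 113162/3 - 188864 = -453430/3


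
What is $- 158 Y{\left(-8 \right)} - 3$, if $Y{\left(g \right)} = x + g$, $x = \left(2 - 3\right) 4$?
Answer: $1893$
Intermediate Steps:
$x = -4$ ($x = \left(-1\right) 4 = -4$)
$Y{\left(g \right)} = -4 + g$
$- 158 Y{\left(-8 \right)} - 3 = - 158 \left(-4 - 8\right) - 3 = \left(-158\right) \left(-12\right) - 3 = 1896 - 3 = 1893$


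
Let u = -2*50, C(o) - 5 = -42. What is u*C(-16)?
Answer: 3700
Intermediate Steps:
C(o) = -37 (C(o) = 5 - 42 = -37)
u = -100
u*C(-16) = -100*(-37) = 3700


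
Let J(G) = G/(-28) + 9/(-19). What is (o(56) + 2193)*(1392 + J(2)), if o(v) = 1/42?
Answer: 34091287589/11172 ≈ 3.0515e+6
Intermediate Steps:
o(v) = 1/42
J(G) = -9/19 - G/28 (J(G) = G*(-1/28) + 9*(-1/19) = -G/28 - 9/19 = -9/19 - G/28)
(o(56) + 2193)*(1392 + J(2)) = (1/42 + 2193)*(1392 + (-9/19 - 1/28*2)) = 92107*(1392 + (-9/19 - 1/14))/42 = 92107*(1392 - 145/266)/42 = (92107/42)*(370127/266) = 34091287589/11172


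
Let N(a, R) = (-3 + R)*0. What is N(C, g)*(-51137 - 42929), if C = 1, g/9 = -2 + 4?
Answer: 0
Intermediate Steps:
g = 18 (g = 9*(-2 + 4) = 9*2 = 18)
N(a, R) = 0
N(C, g)*(-51137 - 42929) = 0*(-51137 - 42929) = 0*(-94066) = 0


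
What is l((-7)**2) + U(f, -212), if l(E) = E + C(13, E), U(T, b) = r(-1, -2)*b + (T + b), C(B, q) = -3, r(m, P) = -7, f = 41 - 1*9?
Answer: 1350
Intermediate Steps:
f = 32 (f = 41 - 9 = 32)
U(T, b) = T - 6*b (U(T, b) = -7*b + (T + b) = T - 6*b)
l(E) = -3 + E (l(E) = E - 3 = -3 + E)
l((-7)**2) + U(f, -212) = (-3 + (-7)**2) + (32 - 6*(-212)) = (-3 + 49) + (32 + 1272) = 46 + 1304 = 1350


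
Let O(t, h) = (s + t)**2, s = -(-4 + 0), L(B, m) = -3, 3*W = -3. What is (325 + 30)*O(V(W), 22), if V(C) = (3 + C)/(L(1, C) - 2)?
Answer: 23004/5 ≈ 4600.8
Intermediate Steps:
W = -1 (W = (1/3)*(-3) = -1)
V(C) = -3/5 - C/5 (V(C) = (3 + C)/(-3 - 2) = (3 + C)/(-5) = (3 + C)*(-1/5) = -3/5 - C/5)
s = 4 (s = -1*(-4) = 4)
O(t, h) = (4 + t)**2
(325 + 30)*O(V(W), 22) = (325 + 30)*(4 + (-3/5 - 1/5*(-1)))**2 = 355*(4 + (-3/5 + 1/5))**2 = 355*(4 - 2/5)**2 = 355*(18/5)**2 = 355*(324/25) = 23004/5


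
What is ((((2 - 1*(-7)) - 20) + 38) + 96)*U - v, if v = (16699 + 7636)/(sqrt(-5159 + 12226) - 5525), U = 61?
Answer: 229115191549/30518558 + 24335*sqrt(7067)/30518558 ≈ 7507.5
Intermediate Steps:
v = 24335/(-5525 + sqrt(7067)) (v = 24335/(sqrt(7067) - 5525) = 24335/(-5525 + sqrt(7067)) ≈ -4.4726)
((((2 - 1*(-7)) - 20) + 38) + 96)*U - v = ((((2 - 1*(-7)) - 20) + 38) + 96)*61 - (-134450875/30518558 - 24335*sqrt(7067)/30518558) = ((((2 + 7) - 20) + 38) + 96)*61 + (134450875/30518558 + 24335*sqrt(7067)/30518558) = (((9 - 20) + 38) + 96)*61 + (134450875/30518558 + 24335*sqrt(7067)/30518558) = ((-11 + 38) + 96)*61 + (134450875/30518558 + 24335*sqrt(7067)/30518558) = (27 + 96)*61 + (134450875/30518558 + 24335*sqrt(7067)/30518558) = 123*61 + (134450875/30518558 + 24335*sqrt(7067)/30518558) = 7503 + (134450875/30518558 + 24335*sqrt(7067)/30518558) = 229115191549/30518558 + 24335*sqrt(7067)/30518558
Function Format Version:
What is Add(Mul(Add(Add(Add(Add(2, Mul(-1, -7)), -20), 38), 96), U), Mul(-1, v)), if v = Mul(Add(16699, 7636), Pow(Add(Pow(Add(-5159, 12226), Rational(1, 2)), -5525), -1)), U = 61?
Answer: Add(Rational(229115191549, 30518558), Mul(Rational(24335, 30518558), Pow(7067, Rational(1, 2)))) ≈ 7507.5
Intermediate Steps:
v = Mul(24335, Pow(Add(-5525, Pow(7067, Rational(1, 2))), -1)) (v = Mul(24335, Pow(Add(Pow(7067, Rational(1, 2)), -5525), -1)) = Mul(24335, Pow(Add(-5525, Pow(7067, Rational(1, 2))), -1)) ≈ -4.4726)
Add(Mul(Add(Add(Add(Add(2, Mul(-1, -7)), -20), 38), 96), U), Mul(-1, v)) = Add(Mul(Add(Add(Add(Add(2, Mul(-1, -7)), -20), 38), 96), 61), Mul(-1, Add(Rational(-134450875, 30518558), Mul(Rational(-24335, 30518558), Pow(7067, Rational(1, 2)))))) = Add(Mul(Add(Add(Add(Add(2, 7), -20), 38), 96), 61), Add(Rational(134450875, 30518558), Mul(Rational(24335, 30518558), Pow(7067, Rational(1, 2))))) = Add(Mul(Add(Add(Add(9, -20), 38), 96), 61), Add(Rational(134450875, 30518558), Mul(Rational(24335, 30518558), Pow(7067, Rational(1, 2))))) = Add(Mul(Add(Add(-11, 38), 96), 61), Add(Rational(134450875, 30518558), Mul(Rational(24335, 30518558), Pow(7067, Rational(1, 2))))) = Add(Mul(Add(27, 96), 61), Add(Rational(134450875, 30518558), Mul(Rational(24335, 30518558), Pow(7067, Rational(1, 2))))) = Add(Mul(123, 61), Add(Rational(134450875, 30518558), Mul(Rational(24335, 30518558), Pow(7067, Rational(1, 2))))) = Add(7503, Add(Rational(134450875, 30518558), Mul(Rational(24335, 30518558), Pow(7067, Rational(1, 2))))) = Add(Rational(229115191549, 30518558), Mul(Rational(24335, 30518558), Pow(7067, Rational(1, 2))))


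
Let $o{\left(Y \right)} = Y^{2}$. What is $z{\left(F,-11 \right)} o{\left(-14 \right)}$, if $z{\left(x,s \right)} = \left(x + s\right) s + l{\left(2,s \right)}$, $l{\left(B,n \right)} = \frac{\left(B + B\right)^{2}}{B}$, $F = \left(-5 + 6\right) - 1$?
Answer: $25284$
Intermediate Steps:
$F = 0$ ($F = 1 - 1 = 0$)
$l{\left(B,n \right)} = 4 B$ ($l{\left(B,n \right)} = \frac{\left(2 B\right)^{2}}{B} = \frac{4 B^{2}}{B} = 4 B$)
$z{\left(x,s \right)} = 8 + s \left(s + x\right)$ ($z{\left(x,s \right)} = \left(x + s\right) s + 4 \cdot 2 = \left(s + x\right) s + 8 = s \left(s + x\right) + 8 = 8 + s \left(s + x\right)$)
$z{\left(F,-11 \right)} o{\left(-14 \right)} = \left(8 + \left(-11\right)^{2} - 0\right) \left(-14\right)^{2} = \left(8 + 121 + 0\right) 196 = 129 \cdot 196 = 25284$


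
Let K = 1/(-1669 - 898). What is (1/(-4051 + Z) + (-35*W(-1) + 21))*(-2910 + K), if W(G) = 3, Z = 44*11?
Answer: 2238219940759/9156489 ≈ 2.4444e+5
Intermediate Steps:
Z = 484
K = -1/2567 (K = 1/(-2567) = -1/2567 ≈ -0.00038956)
(1/(-4051 + Z) + (-35*W(-1) + 21))*(-2910 + K) = (1/(-4051 + 484) + (-35*3 + 21))*(-2910 - 1/2567) = (1/(-3567) + (-105 + 21))*(-7469971/2567) = (-1/3567 - 84)*(-7469971/2567) = -299629/3567*(-7469971/2567) = 2238219940759/9156489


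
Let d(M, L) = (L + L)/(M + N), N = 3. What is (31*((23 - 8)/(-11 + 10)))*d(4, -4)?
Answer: 3720/7 ≈ 531.43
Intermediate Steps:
d(M, L) = 2*L/(3 + M) (d(M, L) = (L + L)/(M + 3) = (2*L)/(3 + M) = 2*L/(3 + M))
(31*((23 - 8)/(-11 + 10)))*d(4, -4) = (31*((23 - 8)/(-11 + 10)))*(2*(-4)/(3 + 4)) = (31*(15/(-1)))*(2*(-4)/7) = (31*(15*(-1)))*(2*(-4)*(1/7)) = (31*(-15))*(-8/7) = -465*(-8/7) = 3720/7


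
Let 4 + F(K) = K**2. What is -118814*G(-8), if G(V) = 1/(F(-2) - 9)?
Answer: 118814/9 ≈ 13202.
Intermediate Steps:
F(K) = -4 + K**2
G(V) = -1/9 (G(V) = 1/((-4 + (-2)**2) - 9) = 1/((-4 + 4) - 9) = 1/(0 - 9) = 1/(-9) = -1/9)
-118814*G(-8) = -118814*(-1/9) = 118814/9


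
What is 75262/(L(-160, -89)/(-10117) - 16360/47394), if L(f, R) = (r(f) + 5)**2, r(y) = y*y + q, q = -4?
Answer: -18043503722838/15531361987157 ≈ -1.1617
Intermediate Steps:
r(y) = -4 + y**2 (r(y) = y*y - 4 = y**2 - 4 = -4 + y**2)
L(f, R) = (1 + f**2)**2 (L(f, R) = ((-4 + f**2) + 5)**2 = (1 + f**2)**2)
75262/(L(-160, -89)/(-10117) - 16360/47394) = 75262/((1 + (-160)**2)**2/(-10117) - 16360/47394) = 75262/((1 + 25600)**2*(-1/10117) - 16360*1/47394) = 75262/(25601**2*(-1/10117) - 8180/23697) = 75262/(655411201*(-1/10117) - 8180/23697) = 75262/(-655411201/10117 - 8180/23697) = 75262/(-15531361987157/239742549) = 75262*(-239742549/15531361987157) = -18043503722838/15531361987157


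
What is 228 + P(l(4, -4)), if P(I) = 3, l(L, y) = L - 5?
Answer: 231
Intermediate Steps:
l(L, y) = -5 + L
228 + P(l(4, -4)) = 228 + 3 = 231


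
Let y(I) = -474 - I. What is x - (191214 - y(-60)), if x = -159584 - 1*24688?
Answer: -375900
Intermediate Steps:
x = -184272 (x = -159584 - 24688 = -184272)
x - (191214 - y(-60)) = -184272 - (191214 - (-474 - 1*(-60))) = -184272 - (191214 - (-474 + 60)) = -184272 - (191214 - 1*(-414)) = -184272 - (191214 + 414) = -184272 - 1*191628 = -184272 - 191628 = -375900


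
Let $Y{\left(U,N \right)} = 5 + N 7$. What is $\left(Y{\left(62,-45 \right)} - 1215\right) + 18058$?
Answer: $16533$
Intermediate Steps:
$Y{\left(U,N \right)} = 5 + 7 N$
$\left(Y{\left(62,-45 \right)} - 1215\right) + 18058 = \left(\left(5 + 7 \left(-45\right)\right) - 1215\right) + 18058 = \left(\left(5 - 315\right) - 1215\right) + 18058 = \left(-310 - 1215\right) + 18058 = -1525 + 18058 = 16533$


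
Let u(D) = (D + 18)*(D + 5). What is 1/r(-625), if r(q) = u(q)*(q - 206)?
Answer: -1/312738540 ≈ -3.1976e-9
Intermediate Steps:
u(D) = (5 + D)*(18 + D) (u(D) = (18 + D)*(5 + D) = (5 + D)*(18 + D))
r(q) = (-206 + q)*(90 + q**2 + 23*q) (r(q) = (90 + q**2 + 23*q)*(q - 206) = (90 + q**2 + 23*q)*(-206 + q) = (-206 + q)*(90 + q**2 + 23*q))
1/r(-625) = 1/((-206 - 625)*(90 + (-625)**2 + 23*(-625))) = 1/(-831*(90 + 390625 - 14375)) = 1/(-831*376340) = 1/(-312738540) = -1/312738540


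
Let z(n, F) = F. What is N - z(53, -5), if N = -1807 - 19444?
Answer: -21246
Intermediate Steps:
N = -21251
N - z(53, -5) = -21251 - 1*(-5) = -21251 + 5 = -21246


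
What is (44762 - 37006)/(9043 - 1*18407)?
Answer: -1939/2341 ≈ -0.82828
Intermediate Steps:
(44762 - 37006)/(9043 - 1*18407) = 7756/(9043 - 18407) = 7756/(-9364) = 7756*(-1/9364) = -1939/2341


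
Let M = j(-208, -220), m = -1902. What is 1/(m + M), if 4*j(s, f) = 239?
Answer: -4/7369 ≈ -0.00054281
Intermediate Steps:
j(s, f) = 239/4 (j(s, f) = (¼)*239 = 239/4)
M = 239/4 ≈ 59.750
1/(m + M) = 1/(-1902 + 239/4) = 1/(-7369/4) = -4/7369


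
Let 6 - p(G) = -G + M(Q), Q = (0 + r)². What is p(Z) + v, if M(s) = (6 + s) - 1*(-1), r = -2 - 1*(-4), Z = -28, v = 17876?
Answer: 17843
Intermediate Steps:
r = 2 (r = -2 + 4 = 2)
Q = 4 (Q = (0 + 2)² = 2² = 4)
M(s) = 7 + s (M(s) = (6 + s) + 1 = 7 + s)
p(G) = -5 + G (p(G) = 6 - (-G + (7 + 4)) = 6 - (-G + 11) = 6 - (11 - G) = 6 + (-11 + G) = -5 + G)
p(Z) + v = (-5 - 28) + 17876 = -33 + 17876 = 17843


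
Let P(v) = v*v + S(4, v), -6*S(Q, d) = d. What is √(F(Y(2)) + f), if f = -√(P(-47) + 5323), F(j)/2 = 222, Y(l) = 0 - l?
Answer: √(15984 - 6*√271434)/6 ≈ 18.899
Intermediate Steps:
Y(l) = -l
S(Q, d) = -d/6
F(j) = 444 (F(j) = 2*222 = 444)
P(v) = v² - v/6 (P(v) = v*v - v/6 = v² - v/6)
f = -√271434/6 (f = -√(-47*(-⅙ - 47) + 5323) = -√(-47*(-283/6) + 5323) = -√(13301/6 + 5323) = -√(45239/6) = -√271434/6 ≈ -86.832)
√(F(Y(2)) + f) = √(444 - √271434/6)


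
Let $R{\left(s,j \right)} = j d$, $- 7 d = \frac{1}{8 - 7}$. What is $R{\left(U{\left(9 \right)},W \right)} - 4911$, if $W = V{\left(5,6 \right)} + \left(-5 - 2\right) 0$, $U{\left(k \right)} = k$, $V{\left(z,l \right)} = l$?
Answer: $- \frac{34383}{7} \approx -4911.9$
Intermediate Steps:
$d = - \frac{1}{7}$ ($d = - \frac{1}{7 \left(8 - 7\right)} = - \frac{1}{7 \cdot 1} = \left(- \frac{1}{7}\right) 1 = - \frac{1}{7} \approx -0.14286$)
$W = 6$ ($W = 6 + \left(-5 - 2\right) 0 = 6 - 0 = 6 + 0 = 6$)
$R{\left(s,j \right)} = - \frac{j}{7}$ ($R{\left(s,j \right)} = j \left(- \frac{1}{7}\right) = - \frac{j}{7}$)
$R{\left(U{\left(9 \right)},W \right)} - 4911 = \left(- \frac{1}{7}\right) 6 - 4911 = - \frac{6}{7} - 4911 = - \frac{34383}{7}$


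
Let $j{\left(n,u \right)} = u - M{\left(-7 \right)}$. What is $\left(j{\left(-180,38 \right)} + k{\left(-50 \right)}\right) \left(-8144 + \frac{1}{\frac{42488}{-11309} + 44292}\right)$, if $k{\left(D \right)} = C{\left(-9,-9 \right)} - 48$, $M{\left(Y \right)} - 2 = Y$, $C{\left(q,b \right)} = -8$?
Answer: $\frac{53026598758263}{500855740} \approx 1.0587 \cdot 10^{5}$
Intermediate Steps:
$M{\left(Y \right)} = 2 + Y$
$k{\left(D \right)} = -56$ ($k{\left(D \right)} = -8 - 48 = -56$)
$j{\left(n,u \right)} = 5 + u$ ($j{\left(n,u \right)} = u - \left(2 - 7\right) = u - -5 = u + 5 = 5 + u$)
$\left(j{\left(-180,38 \right)} + k{\left(-50 \right)}\right) \left(-8144 + \frac{1}{\frac{42488}{-11309} + 44292}\right) = \left(\left(5 + 38\right) - 56\right) \left(-8144 + \frac{1}{\frac{42488}{-11309} + 44292}\right) = \left(43 - 56\right) \left(-8144 + \frac{1}{42488 \left(- \frac{1}{11309}\right) + 44292}\right) = - 13 \left(-8144 + \frac{1}{- \frac{42488}{11309} + 44292}\right) = - 13 \left(-8144 + \frac{1}{\frac{500855740}{11309}}\right) = - 13 \left(-8144 + \frac{11309}{500855740}\right) = \left(-13\right) \left(- \frac{4078969135251}{500855740}\right) = \frac{53026598758263}{500855740}$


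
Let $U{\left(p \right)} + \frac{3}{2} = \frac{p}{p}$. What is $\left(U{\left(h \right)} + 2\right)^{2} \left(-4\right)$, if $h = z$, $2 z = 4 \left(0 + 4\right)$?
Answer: $-9$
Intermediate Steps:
$z = 8$ ($z = \frac{4 \left(0 + 4\right)}{2} = \frac{4 \cdot 4}{2} = \frac{1}{2} \cdot 16 = 8$)
$h = 8$
$U{\left(p \right)} = - \frac{1}{2}$ ($U{\left(p \right)} = - \frac{3}{2} + \frac{p}{p} = - \frac{3}{2} + 1 = - \frac{1}{2}$)
$\left(U{\left(h \right)} + 2\right)^{2} \left(-4\right) = \left(- \frac{1}{2} + 2\right)^{2} \left(-4\right) = \left(\frac{3}{2}\right)^{2} \left(-4\right) = \frac{9}{4} \left(-4\right) = -9$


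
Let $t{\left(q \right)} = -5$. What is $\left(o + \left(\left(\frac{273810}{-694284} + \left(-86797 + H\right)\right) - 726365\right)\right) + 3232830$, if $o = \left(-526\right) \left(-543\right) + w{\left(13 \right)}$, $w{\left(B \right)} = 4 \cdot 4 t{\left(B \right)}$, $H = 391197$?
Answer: $\frac{358297131107}{115714} \approx 3.0964 \cdot 10^{6}$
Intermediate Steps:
$w{\left(B \right)} = -80$ ($w{\left(B \right)} = 4 \cdot 4 \left(-5\right) = 16 \left(-5\right) = -80$)
$o = 285538$ ($o = \left(-526\right) \left(-543\right) - 80 = 285618 - 80 = 285538$)
$\left(o + \left(\left(\frac{273810}{-694284} + \left(-86797 + H\right)\right) - 726365\right)\right) + 3232830 = \left(285538 - \left(421965 + \frac{45635}{115714}\right)\right) + 3232830 = \left(285538 + \left(\left(273810 \left(- \frac{1}{694284}\right) + 304400\right) - 726365\right)\right) + 3232830 = \left(285538 + \left(\left(- \frac{45635}{115714} + 304400\right) - 726365\right)\right) + 3232830 = \left(285538 + \left(\frac{35223295965}{115714} - 726365\right)\right) + 3232830 = \left(285538 - \frac{48827303645}{115714}\right) + 3232830 = - \frac{15786559513}{115714} + 3232830 = \frac{358297131107}{115714}$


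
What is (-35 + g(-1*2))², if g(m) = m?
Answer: 1369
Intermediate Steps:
(-35 + g(-1*2))² = (-35 - 1*2)² = (-35 - 2)² = (-37)² = 1369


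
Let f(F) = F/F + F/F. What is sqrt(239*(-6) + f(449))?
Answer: 2*I*sqrt(358) ≈ 37.842*I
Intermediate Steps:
f(F) = 2 (f(F) = 1 + 1 = 2)
sqrt(239*(-6) + f(449)) = sqrt(239*(-6) + 2) = sqrt(-1434 + 2) = sqrt(-1432) = 2*I*sqrt(358)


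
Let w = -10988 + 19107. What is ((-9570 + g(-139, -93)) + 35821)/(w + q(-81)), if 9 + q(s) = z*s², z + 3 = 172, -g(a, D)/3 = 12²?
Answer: 25819/1116919 ≈ 0.023116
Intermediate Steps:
g(a, D) = -432 (g(a, D) = -3*12² = -3*144 = -432)
z = 169 (z = -3 + 172 = 169)
q(s) = -9 + 169*s²
w = 8119
((-9570 + g(-139, -93)) + 35821)/(w + q(-81)) = ((-9570 - 432) + 35821)/(8119 + (-9 + 169*(-81)²)) = (-10002 + 35821)/(8119 + (-9 + 169*6561)) = 25819/(8119 + (-9 + 1108809)) = 25819/(8119 + 1108800) = 25819/1116919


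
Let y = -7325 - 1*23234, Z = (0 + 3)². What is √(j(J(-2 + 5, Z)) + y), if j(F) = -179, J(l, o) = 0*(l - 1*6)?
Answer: I*√30738 ≈ 175.32*I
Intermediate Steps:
Z = 9 (Z = 3² = 9)
J(l, o) = 0 (J(l, o) = 0*(l - 6) = 0*(-6 + l) = 0)
y = -30559 (y = -7325 - 23234 = -30559)
√(j(J(-2 + 5, Z)) + y) = √(-179 - 30559) = √(-30738) = I*√30738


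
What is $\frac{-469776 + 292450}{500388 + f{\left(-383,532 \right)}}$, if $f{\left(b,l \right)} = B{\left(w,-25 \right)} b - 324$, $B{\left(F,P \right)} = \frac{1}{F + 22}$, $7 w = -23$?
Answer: $- \frac{23229706}{65505703} \approx -0.35462$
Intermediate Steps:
$w = - \frac{23}{7}$ ($w = \frac{1}{7} \left(-23\right) = - \frac{23}{7} \approx -3.2857$)
$B{\left(F,P \right)} = \frac{1}{22 + F}$
$f{\left(b,l \right)} = -324 + \frac{7 b}{131}$ ($f{\left(b,l \right)} = \frac{b}{22 - \frac{23}{7}} - 324 = \frac{b}{\frac{131}{7}} - 324 = \frac{7 b}{131} - 324 = -324 + \frac{7 b}{131}$)
$\frac{-469776 + 292450}{500388 + f{\left(-383,532 \right)}} = \frac{-469776 + 292450}{500388 + \left(-324 + \frac{7}{131} \left(-383\right)\right)} = - \frac{177326}{500388 - \frac{45125}{131}} = - \frac{177326}{\frac{65505703}{131}} = \left(-177326\right) \frac{131}{65505703} = - \frac{23229706}{65505703}$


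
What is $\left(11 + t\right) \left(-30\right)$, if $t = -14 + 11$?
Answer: $-240$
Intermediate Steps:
$t = -3$
$\left(11 + t\right) \left(-30\right) = \left(11 - 3\right) \left(-30\right) = 8 \left(-30\right) = -240$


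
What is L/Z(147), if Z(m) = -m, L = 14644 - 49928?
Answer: 35284/147 ≈ 240.03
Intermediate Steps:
L = -35284
L/Z(147) = -35284/((-1*147)) = -35284/(-147) = -35284*(-1/147) = 35284/147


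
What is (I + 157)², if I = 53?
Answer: 44100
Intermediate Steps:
(I + 157)² = (53 + 157)² = 210² = 44100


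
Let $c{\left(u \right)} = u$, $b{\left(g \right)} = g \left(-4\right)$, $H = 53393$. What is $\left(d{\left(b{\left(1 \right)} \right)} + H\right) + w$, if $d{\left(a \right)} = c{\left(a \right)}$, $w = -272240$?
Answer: $-218851$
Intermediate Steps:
$b{\left(g \right)} = - 4 g$
$d{\left(a \right)} = a$
$\left(d{\left(b{\left(1 \right)} \right)} + H\right) + w = \left(\left(-4\right) 1 + 53393\right) - 272240 = \left(-4 + 53393\right) - 272240 = 53389 - 272240 = -218851$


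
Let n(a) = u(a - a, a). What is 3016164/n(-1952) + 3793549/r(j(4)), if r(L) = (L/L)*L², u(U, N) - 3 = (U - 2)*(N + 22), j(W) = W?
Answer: 14702738411/61808 ≈ 2.3788e+5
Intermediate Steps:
u(U, N) = 3 + (-2 + U)*(22 + N) (u(U, N) = 3 + (U - 2)*(N + 22) = 3 + (-2 + U)*(22 + N))
r(L) = L² (r(L) = 1*L² = L²)
n(a) = -41 - 2*a (n(a) = -41 - 2*a + 22*(a - a) + a*(a - a) = -41 - 2*a + 22*0 + a*0 = -41 - 2*a + 0 + 0 = -41 - 2*a)
3016164/n(-1952) + 3793549/r(j(4)) = 3016164/(-41 - 2*(-1952)) + 3793549/(4²) = 3016164/(-41 + 3904) + 3793549/16 = 3016164/3863 + 3793549*(1/16) = 3016164*(1/3863) + 3793549/16 = 3016164/3863 + 3793549/16 = 14702738411/61808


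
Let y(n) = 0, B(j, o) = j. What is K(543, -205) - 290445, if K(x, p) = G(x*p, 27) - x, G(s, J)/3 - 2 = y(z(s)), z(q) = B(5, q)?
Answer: -290982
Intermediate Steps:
z(q) = 5
G(s, J) = 6 (G(s, J) = 6 + 3*0 = 6 + 0 = 6)
K(x, p) = 6 - x
K(543, -205) - 290445 = (6 - 1*543) - 290445 = (6 - 543) - 290445 = -537 - 290445 = -290982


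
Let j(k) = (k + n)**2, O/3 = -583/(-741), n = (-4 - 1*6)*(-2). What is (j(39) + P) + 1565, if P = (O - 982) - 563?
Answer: 865330/247 ≈ 3503.4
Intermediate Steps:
n = 20 (n = (-4 - 6)*(-2) = -10*(-2) = 20)
O = 583/247 (O = 3*(-583/(-741)) = 3*(-583*(-1/741)) = 3*(583/741) = 583/247 ≈ 2.3603)
j(k) = (20 + k)**2 (j(k) = (k + 20)**2 = (20 + k)**2)
P = -381032/247 (P = (583/247 - 982) - 563 = -241971/247 - 563 = -381032/247 ≈ -1542.6)
(j(39) + P) + 1565 = ((20 + 39)**2 - 381032/247) + 1565 = (59**2 - 381032/247) + 1565 = (3481 - 381032/247) + 1565 = 478775/247 + 1565 = 865330/247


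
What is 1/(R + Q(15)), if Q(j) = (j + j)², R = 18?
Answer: 1/918 ≈ 0.0010893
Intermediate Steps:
Q(j) = 4*j² (Q(j) = (2*j)² = 4*j²)
1/(R + Q(15)) = 1/(18 + 4*15²) = 1/(18 + 4*225) = 1/(18 + 900) = 1/918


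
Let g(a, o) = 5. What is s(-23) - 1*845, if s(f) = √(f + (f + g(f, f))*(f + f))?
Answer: -845 + √805 ≈ -816.63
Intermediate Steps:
s(f) = √(f + 2*f*(5 + f)) (s(f) = √(f + (f + 5)*(f + f)) = √(f + (5 + f)*(2*f)) = √(f + 2*f*(5 + f)))
s(-23) - 1*845 = √(-23*(11 + 2*(-23))) - 1*845 = √(-23*(11 - 46)) - 845 = √(-23*(-35)) - 845 = √805 - 845 = -845 + √805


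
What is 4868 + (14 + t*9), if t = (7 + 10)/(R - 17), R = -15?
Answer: 156071/32 ≈ 4877.2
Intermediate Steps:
t = -17/32 (t = (7 + 10)/(-15 - 17) = 17/(-32) = 17*(-1/32) = -17/32 ≈ -0.53125)
4868 + (14 + t*9) = 4868 + (14 - 17/32*9) = 4868 + (14 - 153/32) = 4868 + 295/32 = 156071/32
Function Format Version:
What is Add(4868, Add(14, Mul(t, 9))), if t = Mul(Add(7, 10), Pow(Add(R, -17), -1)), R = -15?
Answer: Rational(156071, 32) ≈ 4877.2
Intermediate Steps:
t = Rational(-17, 32) (t = Mul(Add(7, 10), Pow(Add(-15, -17), -1)) = Mul(17, Pow(-32, -1)) = Mul(17, Rational(-1, 32)) = Rational(-17, 32) ≈ -0.53125)
Add(4868, Add(14, Mul(t, 9))) = Add(4868, Add(14, Mul(Rational(-17, 32), 9))) = Add(4868, Add(14, Rational(-153, 32))) = Add(4868, Rational(295, 32)) = Rational(156071, 32)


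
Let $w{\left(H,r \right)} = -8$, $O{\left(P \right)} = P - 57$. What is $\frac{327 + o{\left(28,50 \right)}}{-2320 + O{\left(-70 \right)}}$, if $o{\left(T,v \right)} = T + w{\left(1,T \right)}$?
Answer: $- \frac{347}{2447} \approx -0.14181$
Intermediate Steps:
$O{\left(P \right)} = -57 + P$
$o{\left(T,v \right)} = -8 + T$ ($o{\left(T,v \right)} = T - 8 = -8 + T$)
$\frac{327 + o{\left(28,50 \right)}}{-2320 + O{\left(-70 \right)}} = \frac{327 + \left(-8 + 28\right)}{-2320 - 127} = \frac{327 + 20}{-2320 - 127} = \frac{347}{-2447} = 347 \left(- \frac{1}{2447}\right) = - \frac{347}{2447}$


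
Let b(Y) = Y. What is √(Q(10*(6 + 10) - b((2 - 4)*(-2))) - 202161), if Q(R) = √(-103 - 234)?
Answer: √(-202161 + I*√337) ≈ 0.02 + 449.62*I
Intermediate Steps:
Q(R) = I*√337 (Q(R) = √(-337) = I*√337)
√(Q(10*(6 + 10) - b((2 - 4)*(-2))) - 202161) = √(I*√337 - 202161) = √(-202161 + I*√337)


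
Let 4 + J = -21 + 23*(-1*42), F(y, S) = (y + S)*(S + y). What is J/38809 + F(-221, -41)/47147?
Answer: 2617282319/1829727923 ≈ 1.4304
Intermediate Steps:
F(y, S) = (S + y)**2 (F(y, S) = (S + y)*(S + y) = (S + y)**2)
J = -991 (J = -4 + (-21 + 23*(-1*42)) = -4 + (-21 + 23*(-42)) = -4 + (-21 - 966) = -4 - 987 = -991)
J/38809 + F(-221, -41)/47147 = -991/38809 + (-41 - 221)**2/47147 = -991*1/38809 + (-262)**2*(1/47147) = -991/38809 + 68644*(1/47147) = -991/38809 + 68644/47147 = 2617282319/1829727923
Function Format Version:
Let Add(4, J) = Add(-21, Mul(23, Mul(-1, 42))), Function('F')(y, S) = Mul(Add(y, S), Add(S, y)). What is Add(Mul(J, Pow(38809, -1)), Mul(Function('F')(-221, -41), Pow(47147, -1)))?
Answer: Rational(2617282319, 1829727923) ≈ 1.4304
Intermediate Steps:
Function('F')(y, S) = Pow(Add(S, y), 2) (Function('F')(y, S) = Mul(Add(S, y), Add(S, y)) = Pow(Add(S, y), 2))
J = -991 (J = Add(-4, Add(-21, Mul(23, Mul(-1, 42)))) = Add(-4, Add(-21, Mul(23, -42))) = Add(-4, Add(-21, -966)) = Add(-4, -987) = -991)
Add(Mul(J, Pow(38809, -1)), Mul(Function('F')(-221, -41), Pow(47147, -1))) = Add(Mul(-991, Pow(38809, -1)), Mul(Pow(Add(-41, -221), 2), Pow(47147, -1))) = Add(Mul(-991, Rational(1, 38809)), Mul(Pow(-262, 2), Rational(1, 47147))) = Add(Rational(-991, 38809), Mul(68644, Rational(1, 47147))) = Add(Rational(-991, 38809), Rational(68644, 47147)) = Rational(2617282319, 1829727923)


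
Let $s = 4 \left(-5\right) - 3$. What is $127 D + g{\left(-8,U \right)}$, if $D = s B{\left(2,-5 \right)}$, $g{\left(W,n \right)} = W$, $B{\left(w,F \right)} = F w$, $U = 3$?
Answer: $29202$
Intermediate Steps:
$s = -23$ ($s = -20 - 3 = -23$)
$D = 230$ ($D = - 23 \left(\left(-5\right) 2\right) = \left(-23\right) \left(-10\right) = 230$)
$127 D + g{\left(-8,U \right)} = 127 \cdot 230 - 8 = 29210 - 8 = 29202$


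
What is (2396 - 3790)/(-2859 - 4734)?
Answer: 1394/7593 ≈ 0.18359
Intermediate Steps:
(2396 - 3790)/(-2859 - 4734) = -1394/(-7593) = -1394*(-1/7593) = 1394/7593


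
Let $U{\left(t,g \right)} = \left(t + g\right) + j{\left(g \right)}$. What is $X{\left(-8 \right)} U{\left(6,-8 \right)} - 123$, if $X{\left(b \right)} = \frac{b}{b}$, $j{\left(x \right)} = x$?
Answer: $-133$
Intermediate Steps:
$X{\left(b \right)} = 1$
$U{\left(t,g \right)} = t + 2 g$ ($U{\left(t,g \right)} = \left(t + g\right) + g = \left(g + t\right) + g = t + 2 g$)
$X{\left(-8 \right)} U{\left(6,-8 \right)} - 123 = 1 \left(6 + 2 \left(-8\right)\right) - 123 = 1 \left(6 - 16\right) - 123 = 1 \left(-10\right) - 123 = -10 - 123 = -133$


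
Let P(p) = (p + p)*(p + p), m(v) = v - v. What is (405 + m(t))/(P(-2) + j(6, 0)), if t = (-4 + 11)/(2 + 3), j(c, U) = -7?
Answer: 45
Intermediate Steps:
t = 7/5 ≈ 1.4000
m(v) = 0
P(p) = 4*p**2 (P(p) = (2*p)*(2*p) = 4*p**2)
(405 + m(t))/(P(-2) + j(6, 0)) = (405 + 0)/(4*(-2)**2 - 7) = 405/(4*4 - 7) = 405/(16 - 7) = 405/9 = 405*(1/9) = 45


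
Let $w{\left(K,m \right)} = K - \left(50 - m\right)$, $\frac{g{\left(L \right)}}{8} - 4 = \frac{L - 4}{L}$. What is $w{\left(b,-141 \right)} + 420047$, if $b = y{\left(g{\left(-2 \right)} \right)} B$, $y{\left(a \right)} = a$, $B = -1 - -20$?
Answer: $420920$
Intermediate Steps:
$B = 19$ ($B = -1 + 20 = 19$)
$g{\left(L \right)} = 32 + \frac{8 \left(-4 + L\right)}{L}$ ($g{\left(L \right)} = 32 + 8 \frac{L - 4}{L} = 32 + 8 \frac{-4 + L}{L} = 32 + \frac{8 \left(-4 + L\right)}{L}$)
$b = 1064$ ($b = \left(40 - \frac{32}{-2}\right) 19 = \left(40 - -16\right) 19 = \left(40 + 16\right) 19 = 56 \cdot 19 = 1064$)
$w{\left(K,m \right)} = -50 + K + m$ ($w{\left(K,m \right)} = K + \left(-50 + m\right) = -50 + K + m$)
$w{\left(b,-141 \right)} + 420047 = \left(-50 + 1064 - 141\right) + 420047 = 873 + 420047 = 420920$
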